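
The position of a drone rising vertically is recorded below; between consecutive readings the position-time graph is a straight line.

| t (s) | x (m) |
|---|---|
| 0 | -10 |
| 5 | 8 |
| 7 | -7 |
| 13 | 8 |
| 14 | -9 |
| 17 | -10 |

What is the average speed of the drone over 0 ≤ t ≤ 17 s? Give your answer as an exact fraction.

Average speed = (total path length)/(elapsed time); on a piecewise-linear x-t graph the path length is Σ|Δx|.
0–5 s: |Δx| = |8 − -10| = 18 m
5–7 s: |Δx| = |-7 − 8| = 15 m
7–13 s: |Δx| = |8 − -7| = 15 m
13–14 s: |Δx| = |-9 − 8| = 17 m
14–17 s: |Δx| = |-10 − -9| = 1 m
Total path = 66 m; average speed = 66/17 = 66/17 m/s.

66/17 m/s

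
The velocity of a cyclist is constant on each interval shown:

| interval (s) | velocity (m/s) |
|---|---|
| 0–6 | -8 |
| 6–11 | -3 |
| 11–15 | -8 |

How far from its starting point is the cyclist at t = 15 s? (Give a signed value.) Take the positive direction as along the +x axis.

Net displacement equals the area under the velocity-time graph (areas below the axis count negative).
0–6 s: -8 × 6 = -48 m
6–11 s: -3 × 5 = -15 m
11–15 s: -8 × 4 = -32 m
Net displacement = -95 m

-95 m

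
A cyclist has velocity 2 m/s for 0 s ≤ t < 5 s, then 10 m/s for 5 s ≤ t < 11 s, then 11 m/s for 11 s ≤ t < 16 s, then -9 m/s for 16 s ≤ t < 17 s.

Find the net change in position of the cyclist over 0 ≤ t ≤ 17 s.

116 m

Displacement is the signed area under the v-t curve.
0–5 s: 2 × 5 = 10 m
5–11 s: 10 × 6 = 60 m
11–16 s: 11 × 5 = 55 m
16–17 s: -9 × 1 = -9 m
Net displacement = 116 m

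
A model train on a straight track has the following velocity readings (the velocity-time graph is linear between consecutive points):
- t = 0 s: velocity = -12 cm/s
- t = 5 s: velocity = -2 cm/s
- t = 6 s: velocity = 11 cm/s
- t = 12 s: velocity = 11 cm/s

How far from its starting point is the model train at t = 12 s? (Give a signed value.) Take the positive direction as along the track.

Displacement is the signed area under the v-t curve.
0–5 s: ½(-12 + -2)(5) = -35 cm
5–6 s: ½(-2 + 11)(1) = 4.5 cm
6–12 s: 11 × 6 = 66 cm
Net displacement = 35.5 cm

35.5 cm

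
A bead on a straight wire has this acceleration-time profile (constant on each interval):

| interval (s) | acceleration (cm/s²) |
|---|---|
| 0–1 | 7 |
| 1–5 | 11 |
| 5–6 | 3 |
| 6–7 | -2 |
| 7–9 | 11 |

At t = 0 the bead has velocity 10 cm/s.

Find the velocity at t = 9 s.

Δv equals the area under the a-t graph; then v = v₀ + Δv.
0–1 s: 7 × 1 = 7 cm/s
1–5 s: 11 × 4 = 44 cm/s
5–6 s: 3 × 1 = 3 cm/s
6–7 s: -2 × 1 = -2 cm/s
7–9 s: 11 × 2 = 22 cm/s
Δv = 74 cm/s, so v(9) = 10 + (74) = 84 cm/s.

84 cm/s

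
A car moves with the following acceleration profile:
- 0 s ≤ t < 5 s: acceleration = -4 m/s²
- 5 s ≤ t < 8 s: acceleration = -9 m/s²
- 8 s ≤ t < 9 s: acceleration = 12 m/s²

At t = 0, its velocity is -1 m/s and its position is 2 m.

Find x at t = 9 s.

On each constant-a segment, Δv = aΔt and Δx = v₀Δt + ½aΔt²; chain segment to segment.
0–5 s: v starts -1 m/s; Δx = -1·5 + ½·-4·5² = -55 m; v ends -21 m/s.
5–8 s: v starts -21 m/s; Δx = -21·3 + ½·-9·3² = -103.5 m; v ends -48 m/s.
8–9 s: v starts -48 m/s; Δx = -48·1 + ½·12·1² = -42 m; v ends -36 m/s.
x(9) = 2 + Σ Δx = -198.5 m.

-198.5 m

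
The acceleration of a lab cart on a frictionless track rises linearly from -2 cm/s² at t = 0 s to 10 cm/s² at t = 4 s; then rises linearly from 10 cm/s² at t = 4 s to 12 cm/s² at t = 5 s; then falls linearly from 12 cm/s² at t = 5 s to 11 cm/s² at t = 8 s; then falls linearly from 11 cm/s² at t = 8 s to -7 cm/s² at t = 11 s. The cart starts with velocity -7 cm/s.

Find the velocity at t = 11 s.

60.5 cm/s

Δv equals the area under the a-t graph; then v = v₀ + Δv.
0–4 s: ½(-2 + 10)(4) = 16 cm/s
4–5 s: ½(10 + 12)(1) = 11 cm/s
5–8 s: ½(12 + 11)(3) = 34.5 cm/s
8–11 s: ½(11 + -7)(3) = 6 cm/s
Δv = 67.5 cm/s, so v(11) = -7 + (67.5) = 60.5 cm/s.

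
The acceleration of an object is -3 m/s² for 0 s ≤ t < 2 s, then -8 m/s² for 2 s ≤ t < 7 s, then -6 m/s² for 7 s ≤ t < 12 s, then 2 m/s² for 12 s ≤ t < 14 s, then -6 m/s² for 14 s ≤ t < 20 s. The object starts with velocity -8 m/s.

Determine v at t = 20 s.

-116 m/s

Δv equals the area under the a-t graph; then v = v₀ + Δv.
0–2 s: -3 × 2 = -6 m/s
2–7 s: -8 × 5 = -40 m/s
7–12 s: -6 × 5 = -30 m/s
12–14 s: 2 × 2 = 4 m/s
14–20 s: -6 × 6 = -36 m/s
Δv = -108 m/s, so v(20) = -8 + (-108) = -116 m/s.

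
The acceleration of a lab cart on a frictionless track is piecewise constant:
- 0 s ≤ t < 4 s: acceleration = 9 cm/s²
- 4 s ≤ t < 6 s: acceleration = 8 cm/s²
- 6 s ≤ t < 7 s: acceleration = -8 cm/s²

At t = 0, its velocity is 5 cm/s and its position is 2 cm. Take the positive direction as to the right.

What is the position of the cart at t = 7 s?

245 cm

On each constant-a segment, Δv = aΔt and Δx = v₀Δt + ½aΔt²; chain segment to segment.
0–4 s: v starts 5 cm/s; Δx = 5·4 + ½·9·4² = 92 cm; v ends 41 cm/s.
4–6 s: v starts 41 cm/s; Δx = 41·2 + ½·8·2² = 98 cm; v ends 57 cm/s.
6–7 s: v starts 57 cm/s; Δx = 57·1 + ½·-8·1² = 53 cm; v ends 49 cm/s.
x(7) = 2 + Σ Δx = 245 cm.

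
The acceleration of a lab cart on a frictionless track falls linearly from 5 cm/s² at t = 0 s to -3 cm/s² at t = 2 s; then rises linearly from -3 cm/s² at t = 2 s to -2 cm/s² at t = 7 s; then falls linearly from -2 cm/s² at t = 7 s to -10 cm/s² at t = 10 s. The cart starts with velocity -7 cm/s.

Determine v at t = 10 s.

-35.5 cm/s

Δv equals the area under the a-t graph; then v = v₀ + Δv.
0–2 s: ½(5 + -3)(2) = 2 cm/s
2–7 s: ½(-3 + -2)(5) = -12.5 cm/s
7–10 s: ½(-2 + -10)(3) = -18 cm/s
Δv = -28.5 cm/s, so v(10) = -7 + (-28.5) = -35.5 cm/s.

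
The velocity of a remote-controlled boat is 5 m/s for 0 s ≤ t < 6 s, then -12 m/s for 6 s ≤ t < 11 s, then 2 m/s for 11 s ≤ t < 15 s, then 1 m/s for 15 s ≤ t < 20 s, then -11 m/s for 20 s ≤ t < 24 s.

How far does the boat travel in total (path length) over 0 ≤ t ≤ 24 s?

Distance (not displacement) is the total path length: add the absolute areas under v-t.
0–6 s: |5| × 6 = 30 m
6–11 s: |-12| × 5 = 60 m
11–15 s: |2| × 4 = 8 m
15–20 s: |1| × 5 = 5 m
20–24 s: |-11| × 4 = 44 m
Total distance = 147 m

147 m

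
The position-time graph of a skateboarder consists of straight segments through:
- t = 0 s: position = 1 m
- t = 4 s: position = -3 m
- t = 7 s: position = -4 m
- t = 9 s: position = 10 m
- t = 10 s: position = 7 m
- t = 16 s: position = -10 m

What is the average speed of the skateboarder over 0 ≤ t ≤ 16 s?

Average speed = (total path length)/(elapsed time); on a piecewise-linear x-t graph the path length is Σ|Δx|.
0–4 s: |Δx| = |-3 − 1| = 4 m
4–7 s: |Δx| = |-4 − -3| = 1 m
7–9 s: |Δx| = |10 − -4| = 14 m
9–10 s: |Δx| = |7 − 10| = 3 m
10–16 s: |Δx| = |-10 − 7| = 17 m
Total path = 39 m; average speed = 39/16 = 2.4375 m/s.

2.4375 m/s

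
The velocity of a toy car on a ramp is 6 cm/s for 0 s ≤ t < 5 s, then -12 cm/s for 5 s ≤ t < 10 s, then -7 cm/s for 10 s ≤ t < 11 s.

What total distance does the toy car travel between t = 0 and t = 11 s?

Distance (not displacement) is the total path length: add the absolute areas under v-t.
0–5 s: |6| × 5 = 30 cm
5–10 s: |-12| × 5 = 60 cm
10–11 s: |-7| × 1 = 7 cm
Total distance = 97 cm

97 cm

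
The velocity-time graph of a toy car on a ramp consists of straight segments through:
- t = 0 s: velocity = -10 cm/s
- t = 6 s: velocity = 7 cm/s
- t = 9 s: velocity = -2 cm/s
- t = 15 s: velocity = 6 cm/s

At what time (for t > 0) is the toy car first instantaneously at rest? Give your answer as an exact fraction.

v changes sign on 0–6 s (from -10 to 7); the graph is linear there, so v = 0 at t = 0 + (10)·(6 − 0)/(7 − -10) = 60/17 s.

t = 60/17 s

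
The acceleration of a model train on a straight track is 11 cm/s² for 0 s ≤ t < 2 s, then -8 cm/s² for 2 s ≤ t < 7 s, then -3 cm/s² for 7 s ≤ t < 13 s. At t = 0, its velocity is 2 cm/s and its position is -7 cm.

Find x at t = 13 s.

-111 cm

On each constant-a segment, Δv = aΔt and Δx = v₀Δt + ½aΔt²; chain segment to segment.
0–2 s: v starts 2 cm/s; Δx = 2·2 + ½·11·2² = 26 cm; v ends 24 cm/s.
2–7 s: v starts 24 cm/s; Δx = 24·5 + ½·-8·5² = 20 cm; v ends -16 cm/s.
7–13 s: v starts -16 cm/s; Δx = -16·6 + ½·-3·6² = -150 cm; v ends -34 cm/s.
x(13) = -7 + Σ Δx = -111 cm.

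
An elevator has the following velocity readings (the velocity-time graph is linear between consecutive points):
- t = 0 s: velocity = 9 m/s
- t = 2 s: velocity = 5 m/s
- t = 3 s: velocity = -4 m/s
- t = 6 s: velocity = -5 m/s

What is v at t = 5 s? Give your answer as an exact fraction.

-14/3 m/s

On 3–6 s the graph is linear from -4 to -5 m/s: v(5) = -4 + (-5 − -4)·(5 − 3)/(6 − 3) = -14/3 m/s.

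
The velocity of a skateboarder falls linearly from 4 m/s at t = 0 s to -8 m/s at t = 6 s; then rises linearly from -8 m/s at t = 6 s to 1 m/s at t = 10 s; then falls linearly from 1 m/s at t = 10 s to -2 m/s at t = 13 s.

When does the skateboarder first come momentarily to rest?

v changes sign on 0–6 s (from 4 to -8); the graph is linear there, so v = 0 at t = 0 + (-4)·(6 − 0)/(-8 − 4) = 2 s.

t = 2 s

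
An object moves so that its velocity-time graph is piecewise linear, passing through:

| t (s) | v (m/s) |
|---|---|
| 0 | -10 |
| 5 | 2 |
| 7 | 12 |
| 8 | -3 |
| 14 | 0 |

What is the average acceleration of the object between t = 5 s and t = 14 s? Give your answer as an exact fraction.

-2/9 m/s²

Average acceleration = Δv/Δt = (0 − 2)/(14 − 5) = -2/9 m/s².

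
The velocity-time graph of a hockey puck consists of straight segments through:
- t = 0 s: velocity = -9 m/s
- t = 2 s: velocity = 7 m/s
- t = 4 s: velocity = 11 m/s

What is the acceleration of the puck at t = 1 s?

8 m/s²

Acceleration is the slope of the v-t graph on 0–2 s: (7 − -9)/(2 − 0) = 8 m/s².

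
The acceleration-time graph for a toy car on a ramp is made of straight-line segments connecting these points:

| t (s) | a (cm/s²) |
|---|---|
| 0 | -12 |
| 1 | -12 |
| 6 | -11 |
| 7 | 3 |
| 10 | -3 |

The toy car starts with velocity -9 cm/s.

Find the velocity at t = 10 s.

-82.5 cm/s

Δv equals the area under the a-t graph; then v = v₀ + Δv.
0–1 s: -12 × 1 = -12 cm/s
1–6 s: ½(-12 + -11)(5) = -57.5 cm/s
6–7 s: ½(-11 + 3)(1) = -4 cm/s
7–10 s: ½(3 + -3)(3) = 0 cm/s
Δv = -73.5 cm/s, so v(10) = -9 + (-73.5) = -82.5 cm/s.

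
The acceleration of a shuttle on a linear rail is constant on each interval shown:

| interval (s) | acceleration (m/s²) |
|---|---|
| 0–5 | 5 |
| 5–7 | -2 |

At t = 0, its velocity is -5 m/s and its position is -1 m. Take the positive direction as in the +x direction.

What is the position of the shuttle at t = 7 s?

On each constant-a segment, Δv = aΔt and Δx = v₀Δt + ½aΔt²; chain segment to segment.
0–5 s: v starts -5 m/s; Δx = -5·5 + ½·5·5² = 37.5 m; v ends 20 m/s.
5–7 s: v starts 20 m/s; Δx = 20·2 + ½·-2·2² = 36 m; v ends 16 m/s.
x(7) = -1 + Σ Δx = 72.5 m.

72.5 m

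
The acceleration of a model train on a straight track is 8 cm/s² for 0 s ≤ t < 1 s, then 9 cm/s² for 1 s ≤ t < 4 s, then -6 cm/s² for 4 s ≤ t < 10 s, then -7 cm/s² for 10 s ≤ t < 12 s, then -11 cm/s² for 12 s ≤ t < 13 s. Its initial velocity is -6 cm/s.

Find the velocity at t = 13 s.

Δv equals the area under the a-t graph; then v = v₀ + Δv.
0–1 s: 8 × 1 = 8 cm/s
1–4 s: 9 × 3 = 27 cm/s
4–10 s: -6 × 6 = -36 cm/s
10–12 s: -7 × 2 = -14 cm/s
12–13 s: -11 × 1 = -11 cm/s
Δv = -26 cm/s, so v(13) = -6 + (-26) = -32 cm/s.

-32 cm/s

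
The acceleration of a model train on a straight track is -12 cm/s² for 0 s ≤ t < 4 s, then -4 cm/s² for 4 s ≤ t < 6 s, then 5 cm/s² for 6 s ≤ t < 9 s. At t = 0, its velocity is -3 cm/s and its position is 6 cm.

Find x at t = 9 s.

On each constant-a segment, Δv = aΔt and Δx = v₀Δt + ½aΔt²; chain segment to segment.
0–4 s: v starts -3 cm/s; Δx = -3·4 + ½·-12·4² = -108 cm; v ends -51 cm/s.
4–6 s: v starts -51 cm/s; Δx = -51·2 + ½·-4·2² = -110 cm; v ends -59 cm/s.
6–9 s: v starts -59 cm/s; Δx = -59·3 + ½·5·3² = -154.5 cm; v ends -44 cm/s.
x(9) = 6 + Σ Δx = -366.5 cm.

-366.5 cm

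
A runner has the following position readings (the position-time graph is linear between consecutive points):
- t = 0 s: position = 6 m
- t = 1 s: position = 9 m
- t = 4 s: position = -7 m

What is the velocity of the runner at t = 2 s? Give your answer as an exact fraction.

Velocity is the slope of the x-t graph on 1–4 s: (-7 − 9)/(4 − 1) = -16/3 m/s.

-16/3 m/s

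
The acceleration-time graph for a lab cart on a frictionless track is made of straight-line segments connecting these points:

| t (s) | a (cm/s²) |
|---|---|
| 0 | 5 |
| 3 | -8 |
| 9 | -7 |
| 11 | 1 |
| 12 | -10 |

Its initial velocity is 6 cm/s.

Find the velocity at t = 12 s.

-54 cm/s

Δv equals the area under the a-t graph; then v = v₀ + Δv.
0–3 s: ½(5 + -8)(3) = -4.5 cm/s
3–9 s: ½(-8 + -7)(6) = -45 cm/s
9–11 s: ½(-7 + 1)(2) = -6 cm/s
11–12 s: ½(1 + -10)(1) = -4.5 cm/s
Δv = -60 cm/s, so v(12) = 6 + (-60) = -54 cm/s.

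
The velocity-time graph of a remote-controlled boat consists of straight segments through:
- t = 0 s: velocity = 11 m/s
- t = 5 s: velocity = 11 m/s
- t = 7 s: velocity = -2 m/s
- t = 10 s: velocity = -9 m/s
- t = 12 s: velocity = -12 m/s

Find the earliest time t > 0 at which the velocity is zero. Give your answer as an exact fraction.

t = 87/13 s

v changes sign on 5–7 s (from 11 to -2); the graph is linear there, so v = 0 at t = 5 + (-11)·(7 − 5)/(-2 − 11) = 87/13 s.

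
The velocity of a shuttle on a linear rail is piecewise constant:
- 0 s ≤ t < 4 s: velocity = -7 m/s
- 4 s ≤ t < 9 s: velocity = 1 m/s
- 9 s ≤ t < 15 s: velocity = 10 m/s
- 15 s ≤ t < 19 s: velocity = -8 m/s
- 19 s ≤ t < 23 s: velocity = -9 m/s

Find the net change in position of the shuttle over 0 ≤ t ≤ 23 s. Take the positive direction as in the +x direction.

Net displacement equals the area under the velocity-time graph (areas below the axis count negative).
0–4 s: -7 × 4 = -28 m
4–9 s: 1 × 5 = 5 m
9–15 s: 10 × 6 = 60 m
15–19 s: -8 × 4 = -32 m
19–23 s: -9 × 4 = -36 m
Net displacement = -31 m

-31 m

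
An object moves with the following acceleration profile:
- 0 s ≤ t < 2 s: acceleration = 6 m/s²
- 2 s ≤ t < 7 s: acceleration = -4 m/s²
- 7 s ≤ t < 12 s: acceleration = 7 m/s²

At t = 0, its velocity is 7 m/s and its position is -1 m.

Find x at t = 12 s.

On each constant-a segment, Δv = aΔt and Δx = v₀Δt + ½aΔt²; chain segment to segment.
0–2 s: v starts 7 m/s; Δx = 7·2 + ½·6·2² = 26 m; v ends 19 m/s.
2–7 s: v starts 19 m/s; Δx = 19·5 + ½·-4·5² = 45 m; v ends -1 m/s.
7–12 s: v starts -1 m/s; Δx = -1·5 + ½·7·5² = 82.5 m; v ends 34 m/s.
x(12) = -1 + Σ Δx = 152.5 m.

152.5 m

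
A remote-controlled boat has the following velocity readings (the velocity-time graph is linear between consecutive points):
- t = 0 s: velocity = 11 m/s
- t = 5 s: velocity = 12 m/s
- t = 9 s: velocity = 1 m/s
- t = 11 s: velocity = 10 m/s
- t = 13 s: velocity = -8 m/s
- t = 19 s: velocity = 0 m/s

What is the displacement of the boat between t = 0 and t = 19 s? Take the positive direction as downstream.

72.5 m

Displacement is the signed area under the v-t curve.
0–5 s: ½(11 + 12)(5) = 57.5 m
5–9 s: ½(12 + 1)(4) = 26 m
9–11 s: ½(1 + 10)(2) = 11 m
11–13 s: ½(10 + -8)(2) = 2 m
13–19 s: ½(-8 + 0)(6) = -24 m
Net displacement = 72.5 m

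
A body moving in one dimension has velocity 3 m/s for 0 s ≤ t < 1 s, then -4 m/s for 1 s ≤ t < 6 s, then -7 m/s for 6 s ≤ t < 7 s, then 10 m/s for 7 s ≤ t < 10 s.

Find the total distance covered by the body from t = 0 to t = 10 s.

Total distance travelled is ∫|v| dt — sum the magnitudes of each area piece.
0–1 s: |3| × 1 = 3 m
1–6 s: |-4| × 5 = 20 m
6–7 s: |-7| × 1 = 7 m
7–10 s: |10| × 3 = 30 m
Total distance = 60 m

60 m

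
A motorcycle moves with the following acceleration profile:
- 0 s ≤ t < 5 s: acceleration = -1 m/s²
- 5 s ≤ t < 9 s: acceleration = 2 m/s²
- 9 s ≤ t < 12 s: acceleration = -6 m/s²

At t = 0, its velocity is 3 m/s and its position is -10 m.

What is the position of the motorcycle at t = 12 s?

On each constant-a segment, Δv = aΔt and Δx = v₀Δt + ½aΔt²; chain segment to segment.
0–5 s: v starts 3 m/s; Δx = 3·5 + ½·-1·5² = 2.5 m; v ends -2 m/s.
5–9 s: v starts -2 m/s; Δx = -2·4 + ½·2·4² = 8 m; v ends 6 m/s.
9–12 s: v starts 6 m/s; Δx = 6·3 + ½·-6·3² = -9 m; v ends -12 m/s.
x(12) = -10 + Σ Δx = -8.5 m.

-8.5 m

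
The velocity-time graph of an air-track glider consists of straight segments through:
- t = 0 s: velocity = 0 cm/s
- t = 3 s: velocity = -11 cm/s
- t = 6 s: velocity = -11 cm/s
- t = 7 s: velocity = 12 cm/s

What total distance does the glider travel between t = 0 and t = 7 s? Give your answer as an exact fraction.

Distance (not displacement) is the total path length: add the absolute areas under v-t.
0–3 s: |½(0 + -11)(3)| = 16.5 cm
3–6 s: |-11| × 3 = 33 cm
6–7 s: v = 0 at t = 149/23 s; triangle areas 121/46 + 72/23 = 265/46 cm
Total distance = 1271/23 cm

1271/23 cm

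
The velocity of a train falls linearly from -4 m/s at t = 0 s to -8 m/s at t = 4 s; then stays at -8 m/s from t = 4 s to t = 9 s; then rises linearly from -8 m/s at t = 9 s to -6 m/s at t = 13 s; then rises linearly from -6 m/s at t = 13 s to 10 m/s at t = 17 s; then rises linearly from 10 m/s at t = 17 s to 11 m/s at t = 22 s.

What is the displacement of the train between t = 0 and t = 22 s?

Net displacement equals the area under the velocity-time graph (areas below the axis count negative).
0–4 s: ½(-4 + -8)(4) = -24 m
4–9 s: -8 × 5 = -40 m
9–13 s: ½(-8 + -6)(4) = -28 m
13–17 s: ½(-6 + 10)(4) = 8 m
17–22 s: ½(10 + 11)(5) = 52.5 m
Net displacement = -31.5 m

-31.5 m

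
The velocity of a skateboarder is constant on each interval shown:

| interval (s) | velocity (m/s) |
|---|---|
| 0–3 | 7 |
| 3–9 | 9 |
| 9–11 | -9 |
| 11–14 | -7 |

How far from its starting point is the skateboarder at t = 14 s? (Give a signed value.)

Displacement is the signed area under the v-t curve.
0–3 s: 7 × 3 = 21 m
3–9 s: 9 × 6 = 54 m
9–11 s: -9 × 2 = -18 m
11–14 s: -7 × 3 = -21 m
Net displacement = 36 m

36 m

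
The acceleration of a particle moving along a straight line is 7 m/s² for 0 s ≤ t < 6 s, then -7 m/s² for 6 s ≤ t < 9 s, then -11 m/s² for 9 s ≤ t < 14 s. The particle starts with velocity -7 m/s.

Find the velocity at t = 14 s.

-41 m/s

Δv equals the area under the a-t graph; then v = v₀ + Δv.
0–6 s: 7 × 6 = 42 m/s
6–9 s: -7 × 3 = -21 m/s
9–14 s: -11 × 5 = -55 m/s
Δv = -34 m/s, so v(14) = -7 + (-34) = -41 m/s.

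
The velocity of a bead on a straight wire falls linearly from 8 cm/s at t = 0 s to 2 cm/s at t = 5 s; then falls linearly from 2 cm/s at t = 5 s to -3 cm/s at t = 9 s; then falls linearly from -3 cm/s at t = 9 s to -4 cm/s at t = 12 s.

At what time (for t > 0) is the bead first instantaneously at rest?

t = 6.6 s

v changes sign on 5–9 s (from 2 to -3); the graph is linear there, so v = 0 at t = 5 + (-2)·(9 − 5)/(-3 − 2) = 6.6 s.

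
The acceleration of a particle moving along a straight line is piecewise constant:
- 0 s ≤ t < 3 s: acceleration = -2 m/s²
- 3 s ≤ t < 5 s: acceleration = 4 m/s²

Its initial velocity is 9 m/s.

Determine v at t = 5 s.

Δv equals the area under the a-t graph; then v = v₀ + Δv.
0–3 s: -2 × 3 = -6 m/s
3–5 s: 4 × 2 = 8 m/s
Δv = 2 m/s, so v(5) = 9 + (2) = 11 m/s.

11 m/s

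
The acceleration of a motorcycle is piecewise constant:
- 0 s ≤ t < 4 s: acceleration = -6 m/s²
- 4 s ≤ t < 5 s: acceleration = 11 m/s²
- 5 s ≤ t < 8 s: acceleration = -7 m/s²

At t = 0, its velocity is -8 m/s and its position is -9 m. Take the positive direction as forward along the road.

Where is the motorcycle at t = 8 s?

-210 m

On each constant-a segment, Δv = aΔt and Δx = v₀Δt + ½aΔt²; chain segment to segment.
0–4 s: v starts -8 m/s; Δx = -8·4 + ½·-6·4² = -80 m; v ends -32 m/s.
4–5 s: v starts -32 m/s; Δx = -32·1 + ½·11·1² = -26.5 m; v ends -21 m/s.
5–8 s: v starts -21 m/s; Δx = -21·3 + ½·-7·3² = -94.5 m; v ends -42 m/s.
x(8) = -9 + Σ Δx = -210 m.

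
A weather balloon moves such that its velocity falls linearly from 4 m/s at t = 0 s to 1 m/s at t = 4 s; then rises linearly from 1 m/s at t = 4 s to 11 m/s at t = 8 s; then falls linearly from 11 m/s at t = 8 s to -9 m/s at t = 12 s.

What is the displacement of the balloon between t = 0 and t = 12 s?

38 m

Net displacement equals the area under the velocity-time graph (areas below the axis count negative).
0–4 s: ½(4 + 1)(4) = 10 m
4–8 s: ½(1 + 11)(4) = 24 m
8–12 s: ½(11 + -9)(4) = 4 m
Net displacement = 38 m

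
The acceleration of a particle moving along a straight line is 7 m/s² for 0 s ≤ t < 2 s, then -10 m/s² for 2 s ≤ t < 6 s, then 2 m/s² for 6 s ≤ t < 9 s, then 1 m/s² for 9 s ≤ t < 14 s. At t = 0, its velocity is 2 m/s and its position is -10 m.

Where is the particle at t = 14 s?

On each constant-a segment, Δv = aΔt and Δx = v₀Δt + ½aΔt²; chain segment to segment.
0–2 s: v starts 2 m/s; Δx = 2·2 + ½·7·2² = 18 m; v ends 16 m/s.
2–6 s: v starts 16 m/s; Δx = 16·4 + ½·-10·4² = -16 m; v ends -24 m/s.
6–9 s: v starts -24 m/s; Δx = -24·3 + ½·2·3² = -63 m; v ends -18 m/s.
9–14 s: v starts -18 m/s; Δx = -18·5 + ½·1·5² = -77.5 m; v ends -13 m/s.
x(14) = -10 + Σ Δx = -148.5 m.

-148.5 m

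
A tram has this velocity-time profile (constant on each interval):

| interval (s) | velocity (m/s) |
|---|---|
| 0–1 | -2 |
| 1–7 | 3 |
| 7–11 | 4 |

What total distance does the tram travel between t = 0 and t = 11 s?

36 m

Distance (not displacement) is the total path length: add the absolute areas under v-t.
0–1 s: |-2| × 1 = 2 m
1–7 s: |3| × 6 = 18 m
7–11 s: |4| × 4 = 16 m
Total distance = 36 m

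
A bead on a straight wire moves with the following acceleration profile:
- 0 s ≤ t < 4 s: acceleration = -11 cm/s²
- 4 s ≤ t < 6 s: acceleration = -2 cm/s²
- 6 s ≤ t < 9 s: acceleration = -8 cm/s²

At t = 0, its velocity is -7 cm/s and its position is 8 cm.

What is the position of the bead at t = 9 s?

-415 cm

On each constant-a segment, Δv = aΔt and Δx = v₀Δt + ½aΔt²; chain segment to segment.
0–4 s: v starts -7 cm/s; Δx = -7·4 + ½·-11·4² = -116 cm; v ends -51 cm/s.
4–6 s: v starts -51 cm/s; Δx = -51·2 + ½·-2·2² = -106 cm; v ends -55 cm/s.
6–9 s: v starts -55 cm/s; Δx = -55·3 + ½·-8·3² = -201 cm; v ends -79 cm/s.
x(9) = 8 + Σ Δx = -415 cm.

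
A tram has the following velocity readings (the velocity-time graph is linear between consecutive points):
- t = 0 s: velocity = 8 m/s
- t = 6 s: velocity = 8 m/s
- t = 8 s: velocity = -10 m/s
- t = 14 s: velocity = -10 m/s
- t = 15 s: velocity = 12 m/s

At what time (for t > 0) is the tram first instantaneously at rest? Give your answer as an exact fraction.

v changes sign on 6–8 s (from 8 to -10); the graph is linear there, so v = 0 at t = 6 + (-8)·(8 − 6)/(-10 − 8) = 62/9 s.

t = 62/9 s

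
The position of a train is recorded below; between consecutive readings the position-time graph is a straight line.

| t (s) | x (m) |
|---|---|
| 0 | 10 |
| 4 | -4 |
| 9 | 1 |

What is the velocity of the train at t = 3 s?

-3.5 m/s

Velocity is the slope of the x-t graph on 0–4 s: (-4 − 10)/(4 − 0) = -3.5 m/s.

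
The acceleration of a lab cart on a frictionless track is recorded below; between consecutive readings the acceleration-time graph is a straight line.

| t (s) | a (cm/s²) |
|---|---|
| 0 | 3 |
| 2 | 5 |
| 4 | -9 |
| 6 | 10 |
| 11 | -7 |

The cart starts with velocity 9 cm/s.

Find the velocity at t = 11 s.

21.5 cm/s

Δv equals the area under the a-t graph; then v = v₀ + Δv.
0–2 s: ½(3 + 5)(2) = 8 cm/s
2–4 s: ½(5 + -9)(2) = -4 cm/s
4–6 s: ½(-9 + 10)(2) = 1 cm/s
6–11 s: ½(10 + -7)(5) = 7.5 cm/s
Δv = 12.5 cm/s, so v(11) = 9 + (12.5) = 21.5 cm/s.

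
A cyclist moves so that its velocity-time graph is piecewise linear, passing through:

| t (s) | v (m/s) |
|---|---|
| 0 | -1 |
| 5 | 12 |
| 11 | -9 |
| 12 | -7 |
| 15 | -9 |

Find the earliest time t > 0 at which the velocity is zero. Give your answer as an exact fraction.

v changes sign on 0–5 s (from -1 to 12); the graph is linear there, so v = 0 at t = 0 + (1)·(5 − 0)/(12 − -1) = 5/13 s.

t = 5/13 s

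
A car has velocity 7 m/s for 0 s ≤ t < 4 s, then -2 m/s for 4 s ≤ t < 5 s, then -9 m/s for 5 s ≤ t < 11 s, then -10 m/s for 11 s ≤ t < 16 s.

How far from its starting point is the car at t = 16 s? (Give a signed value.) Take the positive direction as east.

-78 m

Net displacement equals the area under the velocity-time graph (areas below the axis count negative).
0–4 s: 7 × 4 = 28 m
4–5 s: -2 × 1 = -2 m
5–11 s: -9 × 6 = -54 m
11–16 s: -10 × 5 = -50 m
Net displacement = -78 m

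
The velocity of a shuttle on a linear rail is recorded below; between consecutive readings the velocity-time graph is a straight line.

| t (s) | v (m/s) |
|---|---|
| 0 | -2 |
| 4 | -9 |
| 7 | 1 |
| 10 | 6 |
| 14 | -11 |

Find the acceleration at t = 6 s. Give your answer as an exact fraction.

10/3 m/s²

Acceleration is the slope of the v-t graph on 4–7 s: (1 − -9)/(7 − 4) = 10/3 m/s².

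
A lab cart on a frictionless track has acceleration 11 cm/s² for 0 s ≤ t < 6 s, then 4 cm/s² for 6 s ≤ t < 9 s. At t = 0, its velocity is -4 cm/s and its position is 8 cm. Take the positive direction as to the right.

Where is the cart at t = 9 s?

On each constant-a segment, Δv = aΔt and Δx = v₀Δt + ½aΔt²; chain segment to segment.
0–6 s: v starts -4 cm/s; Δx = -4·6 + ½·11·6² = 174 cm; v ends 62 cm/s.
6–9 s: v starts 62 cm/s; Δx = 62·3 + ½·4·3² = 204 cm; v ends 74 cm/s.
x(9) = 8 + Σ Δx = 386 cm.

386 cm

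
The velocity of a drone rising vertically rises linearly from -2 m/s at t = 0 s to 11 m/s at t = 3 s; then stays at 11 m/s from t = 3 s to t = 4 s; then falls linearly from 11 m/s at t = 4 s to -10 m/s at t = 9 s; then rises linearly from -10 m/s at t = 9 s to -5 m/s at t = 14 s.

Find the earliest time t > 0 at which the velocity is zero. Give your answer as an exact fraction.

v changes sign on 0–3 s (from -2 to 11); the graph is linear there, so v = 0 at t = 0 + (2)·(3 − 0)/(11 − -2) = 6/13 s.

t = 6/13 s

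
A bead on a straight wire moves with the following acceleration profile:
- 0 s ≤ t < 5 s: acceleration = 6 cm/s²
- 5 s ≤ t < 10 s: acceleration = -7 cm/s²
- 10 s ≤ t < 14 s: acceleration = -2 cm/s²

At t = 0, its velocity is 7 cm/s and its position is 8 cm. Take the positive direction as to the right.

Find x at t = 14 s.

207.5 cm

On each constant-a segment, Δv = aΔt and Δx = v₀Δt + ½aΔt²; chain segment to segment.
0–5 s: v starts 7 cm/s; Δx = 7·5 + ½·6·5² = 110 cm; v ends 37 cm/s.
5–10 s: v starts 37 cm/s; Δx = 37·5 + ½·-7·5² = 97.5 cm; v ends 2 cm/s.
10–14 s: v starts 2 cm/s; Δx = 2·4 + ½·-2·4² = -8 cm; v ends -6 cm/s.
x(14) = 8 + Σ Δx = 207.5 cm.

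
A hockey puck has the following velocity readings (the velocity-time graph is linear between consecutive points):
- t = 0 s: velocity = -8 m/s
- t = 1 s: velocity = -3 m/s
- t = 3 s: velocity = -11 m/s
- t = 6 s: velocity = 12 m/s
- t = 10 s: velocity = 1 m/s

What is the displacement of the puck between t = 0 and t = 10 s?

8 m

Displacement is the signed area under the v-t curve.
0–1 s: ½(-8 + -3)(1) = -5.5 m
1–3 s: ½(-3 + -11)(2) = -14 m
3–6 s: ½(-11 + 12)(3) = 1.5 m
6–10 s: ½(12 + 1)(4) = 26 m
Net displacement = 8 m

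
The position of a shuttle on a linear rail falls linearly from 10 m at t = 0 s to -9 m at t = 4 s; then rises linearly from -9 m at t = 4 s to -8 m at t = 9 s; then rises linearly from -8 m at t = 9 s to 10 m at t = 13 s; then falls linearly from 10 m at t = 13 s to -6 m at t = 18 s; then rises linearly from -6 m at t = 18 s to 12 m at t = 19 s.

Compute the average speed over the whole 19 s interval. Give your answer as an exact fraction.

Average speed = (total path length)/(elapsed time); on a piecewise-linear x-t graph the path length is Σ|Δx|.
0–4 s: |Δx| = |-9 − 10| = 19 m
4–9 s: |Δx| = |-8 − -9| = 1 m
9–13 s: |Δx| = |10 − -8| = 18 m
13–18 s: |Δx| = |-6 − 10| = 16 m
18–19 s: |Δx| = |12 − -6| = 18 m
Total path = 72 m; average speed = 72/19 = 72/19 m/s.

72/19 m/s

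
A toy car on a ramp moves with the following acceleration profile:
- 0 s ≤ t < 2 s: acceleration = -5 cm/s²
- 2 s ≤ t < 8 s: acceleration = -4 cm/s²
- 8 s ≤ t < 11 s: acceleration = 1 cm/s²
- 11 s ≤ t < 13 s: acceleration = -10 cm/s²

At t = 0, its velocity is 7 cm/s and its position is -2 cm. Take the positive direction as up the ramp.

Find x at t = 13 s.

On each constant-a segment, Δv = aΔt and Δx = v₀Δt + ½aΔt²; chain segment to segment.
0–2 s: v starts 7 cm/s; Δx = 7·2 + ½·-5·2² = 4 cm; v ends -3 cm/s.
2–8 s: v starts -3 cm/s; Δx = -3·6 + ½·-4·6² = -90 cm; v ends -27 cm/s.
8–11 s: v starts -27 cm/s; Δx = -27·3 + ½·1·3² = -76.5 cm; v ends -24 cm/s.
11–13 s: v starts -24 cm/s; Δx = -24·2 + ½·-10·2² = -68 cm; v ends -44 cm/s.
x(13) = -2 + Σ Δx = -232.5 cm.

-232.5 cm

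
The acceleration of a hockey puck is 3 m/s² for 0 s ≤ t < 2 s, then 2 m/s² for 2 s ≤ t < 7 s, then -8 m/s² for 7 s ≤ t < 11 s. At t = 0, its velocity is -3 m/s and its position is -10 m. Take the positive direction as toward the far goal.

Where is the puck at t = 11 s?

On each constant-a segment, Δv = aΔt and Δx = v₀Δt + ½aΔt²; chain segment to segment.
0–2 s: v starts -3 m/s; Δx = -3·2 + ½·3·2² = 0 m; v ends 3 m/s.
2–7 s: v starts 3 m/s; Δx = 3·5 + ½·2·5² = 40 m; v ends 13 m/s.
7–11 s: v starts 13 m/s; Δx = 13·4 + ½·-8·4² = -12 m; v ends -19 m/s.
x(11) = -10 + Σ Δx = 18 m.

18 m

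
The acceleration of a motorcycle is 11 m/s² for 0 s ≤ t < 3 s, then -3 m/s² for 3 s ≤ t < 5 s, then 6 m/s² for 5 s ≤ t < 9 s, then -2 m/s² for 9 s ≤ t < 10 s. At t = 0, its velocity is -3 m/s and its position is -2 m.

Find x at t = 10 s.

283.5 m

On each constant-a segment, Δv = aΔt and Δx = v₀Δt + ½aΔt²; chain segment to segment.
0–3 s: v starts -3 m/s; Δx = -3·3 + ½·11·3² = 40.5 m; v ends 30 m/s.
3–5 s: v starts 30 m/s; Δx = 30·2 + ½·-3·2² = 54 m; v ends 24 m/s.
5–9 s: v starts 24 m/s; Δx = 24·4 + ½·6·4² = 144 m; v ends 48 m/s.
9–10 s: v starts 48 m/s; Δx = 48·1 + ½·-2·1² = 47 m; v ends 46 m/s.
x(10) = -2 + Σ Δx = 283.5 m.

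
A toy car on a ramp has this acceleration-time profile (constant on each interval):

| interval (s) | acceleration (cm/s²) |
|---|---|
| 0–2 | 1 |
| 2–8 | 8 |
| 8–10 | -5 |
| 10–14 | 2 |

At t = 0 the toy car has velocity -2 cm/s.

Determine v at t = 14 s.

Δv equals the area under the a-t graph; then v = v₀ + Δv.
0–2 s: 1 × 2 = 2 cm/s
2–8 s: 8 × 6 = 48 cm/s
8–10 s: -5 × 2 = -10 cm/s
10–14 s: 2 × 4 = 8 cm/s
Δv = 48 cm/s, so v(14) = -2 + (48) = 46 cm/s.

46 cm/s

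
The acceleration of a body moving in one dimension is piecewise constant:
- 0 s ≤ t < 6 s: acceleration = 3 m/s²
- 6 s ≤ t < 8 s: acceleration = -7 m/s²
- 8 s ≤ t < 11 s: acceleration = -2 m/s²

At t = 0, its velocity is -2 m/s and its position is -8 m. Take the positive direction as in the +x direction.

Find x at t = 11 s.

49 m

On each constant-a segment, Δv = aΔt and Δx = v₀Δt + ½aΔt²; chain segment to segment.
0–6 s: v starts -2 m/s; Δx = -2·6 + ½·3·6² = 42 m; v ends 16 m/s.
6–8 s: v starts 16 m/s; Δx = 16·2 + ½·-7·2² = 18 m; v ends 2 m/s.
8–11 s: v starts 2 m/s; Δx = 2·3 + ½·-2·3² = -3 m; v ends -4 m/s.
x(11) = -8 + Σ Δx = 49 m.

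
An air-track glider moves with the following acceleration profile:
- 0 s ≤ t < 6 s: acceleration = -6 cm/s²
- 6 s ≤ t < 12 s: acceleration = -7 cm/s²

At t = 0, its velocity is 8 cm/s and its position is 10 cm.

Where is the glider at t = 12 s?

On each constant-a segment, Δv = aΔt and Δx = v₀Δt + ½aΔt²; chain segment to segment.
0–6 s: v starts 8 cm/s; Δx = 8·6 + ½·-6·6² = -60 cm; v ends -28 cm/s.
6–12 s: v starts -28 cm/s; Δx = -28·6 + ½·-7·6² = -294 cm; v ends -70 cm/s.
x(12) = 10 + Σ Δx = -344 cm.

-344 cm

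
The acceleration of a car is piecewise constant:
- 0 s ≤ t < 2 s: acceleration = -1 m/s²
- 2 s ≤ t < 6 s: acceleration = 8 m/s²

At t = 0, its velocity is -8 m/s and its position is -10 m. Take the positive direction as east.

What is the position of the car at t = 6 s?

-4 m

On each constant-a segment, Δv = aΔt and Δx = v₀Δt + ½aΔt²; chain segment to segment.
0–2 s: v starts -8 m/s; Δx = -8·2 + ½·-1·2² = -18 m; v ends -10 m/s.
2–6 s: v starts -10 m/s; Δx = -10·4 + ½·8·4² = 24 m; v ends 22 m/s.
x(6) = -10 + Σ Δx = -4 m.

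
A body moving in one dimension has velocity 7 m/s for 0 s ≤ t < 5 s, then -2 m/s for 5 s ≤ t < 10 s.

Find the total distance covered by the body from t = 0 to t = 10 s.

45 m

Total distance travelled is ∫|v| dt — sum the magnitudes of each area piece.
0–5 s: |7| × 5 = 35 m
5–10 s: |-2| × 5 = 10 m
Total distance = 45 m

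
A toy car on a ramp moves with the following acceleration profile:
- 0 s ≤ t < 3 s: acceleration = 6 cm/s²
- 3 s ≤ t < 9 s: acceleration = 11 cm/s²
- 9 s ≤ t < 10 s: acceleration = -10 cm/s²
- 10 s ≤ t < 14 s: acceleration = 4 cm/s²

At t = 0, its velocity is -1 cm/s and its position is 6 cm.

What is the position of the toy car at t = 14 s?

732 cm

On each constant-a segment, Δv = aΔt and Δx = v₀Δt + ½aΔt²; chain segment to segment.
0–3 s: v starts -1 cm/s; Δx = -1·3 + ½·6·3² = 24 cm; v ends 17 cm/s.
3–9 s: v starts 17 cm/s; Δx = 17·6 + ½·11·6² = 300 cm; v ends 83 cm/s.
9–10 s: v starts 83 cm/s; Δx = 83·1 + ½·-10·1² = 78 cm; v ends 73 cm/s.
10–14 s: v starts 73 cm/s; Δx = 73·4 + ½·4·4² = 324 cm; v ends 89 cm/s.
x(14) = 6 + Σ Δx = 732 cm.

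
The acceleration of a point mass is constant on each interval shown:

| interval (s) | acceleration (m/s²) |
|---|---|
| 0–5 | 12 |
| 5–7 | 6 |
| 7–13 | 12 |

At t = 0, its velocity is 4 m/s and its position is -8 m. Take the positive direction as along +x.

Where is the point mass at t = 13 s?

On each constant-a segment, Δv = aΔt and Δx = v₀Δt + ½aΔt²; chain segment to segment.
0–5 s: v starts 4 m/s; Δx = 4·5 + ½·12·5² = 170 m; v ends 64 m/s.
5–7 s: v starts 64 m/s; Δx = 64·2 + ½·6·2² = 140 m; v ends 76 m/s.
7–13 s: v starts 76 m/s; Δx = 76·6 + ½·12·6² = 672 m; v ends 148 m/s.
x(13) = -8 + Σ Δx = 974 m.

974 m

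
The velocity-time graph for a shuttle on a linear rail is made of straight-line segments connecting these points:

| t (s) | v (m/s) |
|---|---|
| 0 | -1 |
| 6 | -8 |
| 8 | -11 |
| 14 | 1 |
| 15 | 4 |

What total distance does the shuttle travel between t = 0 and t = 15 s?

Total distance travelled is ∫|v| dt — sum the magnitudes of each area piece.
0–6 s: |½(-1 + -8)(6)| = 27 m
6–8 s: |½(-8 + -11)(2)| = 19 m
8–14 s: v = 0 at t = 13.5 s; triangle areas 30.25 + 0.25 = 30.5 m
14–15 s: |½(1 + 4)(1)| = 2.5 m
Total distance = 79 m

79 m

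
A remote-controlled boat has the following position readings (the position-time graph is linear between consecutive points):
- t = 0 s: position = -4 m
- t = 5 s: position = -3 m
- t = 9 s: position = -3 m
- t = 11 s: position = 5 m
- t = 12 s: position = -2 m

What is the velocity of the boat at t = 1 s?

Velocity is the slope of the x-t graph on 0–5 s: (-3 − -4)/(5 − 0) = 0.2 m/s.

0.2 m/s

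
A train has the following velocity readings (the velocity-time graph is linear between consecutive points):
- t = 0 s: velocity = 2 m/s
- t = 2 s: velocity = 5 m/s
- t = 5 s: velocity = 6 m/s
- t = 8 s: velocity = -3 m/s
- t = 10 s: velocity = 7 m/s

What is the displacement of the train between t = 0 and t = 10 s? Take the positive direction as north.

Displacement is the signed area under the v-t curve.
0–2 s: ½(2 + 5)(2) = 7 m
2–5 s: ½(5 + 6)(3) = 16.5 m
5–8 s: ½(6 + -3)(3) = 4.5 m
8–10 s: ½(-3 + 7)(2) = 4 m
Net displacement = 32 m

32 m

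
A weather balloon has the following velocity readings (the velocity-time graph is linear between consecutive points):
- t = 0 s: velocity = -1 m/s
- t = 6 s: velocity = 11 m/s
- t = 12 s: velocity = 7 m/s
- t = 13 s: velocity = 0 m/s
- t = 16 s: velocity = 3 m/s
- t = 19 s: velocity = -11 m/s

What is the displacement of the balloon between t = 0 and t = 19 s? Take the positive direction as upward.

Net displacement equals the area under the velocity-time graph (areas below the axis count negative).
0–6 s: ½(-1 + 11)(6) = 30 m
6–12 s: ½(11 + 7)(6) = 54 m
12–13 s: ½(7 + 0)(1) = 3.5 m
13–16 s: ½(0 + 3)(3) = 4.5 m
16–19 s: ½(3 + -11)(3) = -12 m
Net displacement = 80 m

80 m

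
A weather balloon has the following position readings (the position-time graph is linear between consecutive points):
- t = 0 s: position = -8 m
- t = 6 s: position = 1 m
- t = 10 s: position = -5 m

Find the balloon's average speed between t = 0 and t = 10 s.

Average speed = (total path length)/(elapsed time); on a piecewise-linear x-t graph the path length is Σ|Δx|.
0–6 s: |Δx| = |1 − -8| = 9 m
6–10 s: |Δx| = |-5 − 1| = 6 m
Total path = 15 m; average speed = 15/10 = 1.5 m/s.

1.5 m/s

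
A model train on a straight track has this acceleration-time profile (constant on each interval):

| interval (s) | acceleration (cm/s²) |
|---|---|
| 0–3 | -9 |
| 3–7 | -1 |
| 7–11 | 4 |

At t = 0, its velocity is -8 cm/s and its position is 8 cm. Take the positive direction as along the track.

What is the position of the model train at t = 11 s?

On each constant-a segment, Δv = aΔt and Δx = v₀Δt + ½aΔt²; chain segment to segment.
0–3 s: v starts -8 cm/s; Δx = -8·3 + ½·-9·3² = -64.5 cm; v ends -35 cm/s.
3–7 s: v starts -35 cm/s; Δx = -35·4 + ½·-1·4² = -148 cm; v ends -39 cm/s.
7–11 s: v starts -39 cm/s; Δx = -39·4 + ½·4·4² = -124 cm; v ends -23 cm/s.
x(11) = 8 + Σ Δx = -328.5 cm.

-328.5 cm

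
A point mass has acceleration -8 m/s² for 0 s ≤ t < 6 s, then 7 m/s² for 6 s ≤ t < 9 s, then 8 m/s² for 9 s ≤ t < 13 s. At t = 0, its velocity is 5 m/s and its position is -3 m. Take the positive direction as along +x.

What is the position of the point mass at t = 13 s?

On each constant-a segment, Δv = aΔt and Δx = v₀Δt + ½aΔt²; chain segment to segment.
0–6 s: v starts 5 m/s; Δx = 5·6 + ½·-8·6² = -114 m; v ends -43 m/s.
6–9 s: v starts -43 m/s; Δx = -43·3 + ½·7·3² = -97.5 m; v ends -22 m/s.
9–13 s: v starts -22 m/s; Δx = -22·4 + ½·8·4² = -24 m; v ends 10 m/s.
x(13) = -3 + Σ Δx = -238.5 m.

-238.5 m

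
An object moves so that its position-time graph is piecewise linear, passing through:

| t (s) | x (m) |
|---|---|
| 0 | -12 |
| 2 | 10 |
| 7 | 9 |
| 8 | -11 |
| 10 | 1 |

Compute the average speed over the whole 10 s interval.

Average speed = (total path length)/(elapsed time); on a piecewise-linear x-t graph the path length is Σ|Δx|.
0–2 s: |Δx| = |10 − -12| = 22 m
2–7 s: |Δx| = |9 − 10| = 1 m
7–8 s: |Δx| = |-11 − 9| = 20 m
8–10 s: |Δx| = |1 − -11| = 12 m
Total path = 55 m; average speed = 55/10 = 5.5 m/s.

5.5 m/s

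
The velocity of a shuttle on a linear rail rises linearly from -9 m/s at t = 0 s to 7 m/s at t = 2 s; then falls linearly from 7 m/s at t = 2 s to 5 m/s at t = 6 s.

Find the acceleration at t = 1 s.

8 m/s²

Acceleration is the slope of the v-t graph on 0–2 s: (7 − -9)/(2 − 0) = 8 m/s².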